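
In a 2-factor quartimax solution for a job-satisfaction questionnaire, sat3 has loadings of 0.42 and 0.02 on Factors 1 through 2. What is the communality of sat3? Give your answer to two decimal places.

h² = 0.42² + 0.02² = 0.1764 + 0.0004 = 0.1768

0.18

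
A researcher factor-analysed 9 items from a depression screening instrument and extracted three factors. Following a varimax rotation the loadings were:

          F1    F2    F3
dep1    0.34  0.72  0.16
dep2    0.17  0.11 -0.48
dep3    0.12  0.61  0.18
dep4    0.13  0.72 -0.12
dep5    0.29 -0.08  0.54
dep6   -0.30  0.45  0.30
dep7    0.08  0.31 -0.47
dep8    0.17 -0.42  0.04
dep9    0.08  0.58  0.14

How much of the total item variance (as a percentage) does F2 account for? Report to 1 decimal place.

24.9%

SS loadings for F2 = 0.72² + 0.11² + 0.61² + 0.72² + (-0.08)² + 0.45² + 0.31² + (-0.42)² + 0.58² = 2.2388
With 9 standardized items, total variance = 9. Proportion = 2.2388/9 = 0.2488 → 24.88%.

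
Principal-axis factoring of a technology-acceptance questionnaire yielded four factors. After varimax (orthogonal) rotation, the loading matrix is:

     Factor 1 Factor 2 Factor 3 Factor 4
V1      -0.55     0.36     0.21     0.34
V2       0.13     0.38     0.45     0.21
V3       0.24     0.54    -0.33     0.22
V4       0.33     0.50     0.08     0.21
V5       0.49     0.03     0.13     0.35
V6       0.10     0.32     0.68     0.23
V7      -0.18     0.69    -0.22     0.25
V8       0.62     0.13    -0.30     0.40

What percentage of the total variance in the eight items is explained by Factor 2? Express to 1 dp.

SS loadings for Factor 2 = 0.36² + 0.38² + 0.54² + 0.50² + 0.03² + 0.32² + 0.69² + 0.13² = 1.4119
With 8 standardized items, total variance = 8. Proportion = 1.4119/8 = 0.1765 → 17.65%.

17.6%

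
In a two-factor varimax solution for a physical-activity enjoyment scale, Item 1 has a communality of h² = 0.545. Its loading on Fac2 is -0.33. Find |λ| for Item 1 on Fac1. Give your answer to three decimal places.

0.660

Under orthogonal rotation h² = Σλ², so λ_Fac1² = h² − (0.1089) = 0.545 − 0.1089 = 0.4361.
|λ| = √0.4361 = 0.6604.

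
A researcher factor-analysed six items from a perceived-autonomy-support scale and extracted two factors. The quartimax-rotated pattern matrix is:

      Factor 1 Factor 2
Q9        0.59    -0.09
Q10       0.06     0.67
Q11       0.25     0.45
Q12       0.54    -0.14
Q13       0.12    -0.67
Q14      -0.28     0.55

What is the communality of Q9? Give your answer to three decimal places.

0.356

h² = 0.59² + (-0.09)² = 0.3481 + 0.0081 = 0.3562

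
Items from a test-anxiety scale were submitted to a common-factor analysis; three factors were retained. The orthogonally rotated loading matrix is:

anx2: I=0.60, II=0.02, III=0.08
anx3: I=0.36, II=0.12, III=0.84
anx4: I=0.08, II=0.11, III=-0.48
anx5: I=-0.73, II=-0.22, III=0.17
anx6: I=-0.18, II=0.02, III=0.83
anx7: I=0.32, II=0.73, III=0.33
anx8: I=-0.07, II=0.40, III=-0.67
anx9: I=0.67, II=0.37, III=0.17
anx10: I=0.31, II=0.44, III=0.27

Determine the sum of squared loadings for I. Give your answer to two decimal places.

1.71

SS loadings for I = 0.60² + 0.36² + 0.08² + (-0.73)² + (-0.18)² + 0.32² + (-0.07)² + 0.67² + 0.31² = 0.3600 + 0.1296 + 0.0064 + 0.5329 + 0.0324 + 0.1024 + 0.0049 + 0.4489 + 0.0961 = 1.7136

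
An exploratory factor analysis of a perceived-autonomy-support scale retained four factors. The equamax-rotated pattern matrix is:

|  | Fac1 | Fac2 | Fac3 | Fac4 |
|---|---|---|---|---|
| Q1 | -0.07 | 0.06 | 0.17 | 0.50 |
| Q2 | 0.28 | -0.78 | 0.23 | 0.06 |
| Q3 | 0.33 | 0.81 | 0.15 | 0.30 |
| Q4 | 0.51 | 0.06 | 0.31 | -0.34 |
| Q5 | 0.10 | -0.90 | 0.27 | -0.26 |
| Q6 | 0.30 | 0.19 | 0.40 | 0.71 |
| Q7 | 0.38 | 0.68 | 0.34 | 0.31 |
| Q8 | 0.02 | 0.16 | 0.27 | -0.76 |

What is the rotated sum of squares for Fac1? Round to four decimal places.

SS loadings for Fac1 = (-0.07)² + 0.28² + 0.33² + 0.51² + 0.10² + 0.30² + 0.38² + 0.02² = 0.0049 + 0.0784 + 0.1089 + 0.2601 + 0.0100 + 0.0900 + 0.1444 + 0.0004 = 0.6971

0.6971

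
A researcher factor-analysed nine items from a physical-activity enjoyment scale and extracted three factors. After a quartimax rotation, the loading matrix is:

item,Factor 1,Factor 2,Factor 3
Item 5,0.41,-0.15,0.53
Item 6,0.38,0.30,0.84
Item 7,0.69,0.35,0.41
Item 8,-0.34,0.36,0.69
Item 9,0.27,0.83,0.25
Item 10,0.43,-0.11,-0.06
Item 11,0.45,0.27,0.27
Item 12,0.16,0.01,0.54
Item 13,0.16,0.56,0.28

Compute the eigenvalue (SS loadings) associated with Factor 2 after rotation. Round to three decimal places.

SS loadings for Factor 2 = (-0.15)² + 0.30² + 0.35² + 0.36² + 0.83² + (-0.11)² + 0.27² + 0.01² + 0.56² = 0.0225 + 0.0900 + 0.1225 + 0.1296 + 0.6889 + 0.0121 + 0.0729 + 0.0001 + 0.3136 = 1.4522

1.452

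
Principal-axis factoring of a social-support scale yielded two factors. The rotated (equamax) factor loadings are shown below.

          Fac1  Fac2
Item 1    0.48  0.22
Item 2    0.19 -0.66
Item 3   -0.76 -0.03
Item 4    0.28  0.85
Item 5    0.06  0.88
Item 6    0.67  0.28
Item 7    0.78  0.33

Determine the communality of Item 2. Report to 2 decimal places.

0.47

h² = 0.19² + (-0.66)² = 0.0361 + 0.4356 = 0.4717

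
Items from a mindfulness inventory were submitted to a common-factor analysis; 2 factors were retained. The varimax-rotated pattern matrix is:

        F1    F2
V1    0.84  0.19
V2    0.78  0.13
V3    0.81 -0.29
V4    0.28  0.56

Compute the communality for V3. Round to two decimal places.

0.74

h² = 0.81² + (-0.29)² = 0.6561 + 0.0841 = 0.7402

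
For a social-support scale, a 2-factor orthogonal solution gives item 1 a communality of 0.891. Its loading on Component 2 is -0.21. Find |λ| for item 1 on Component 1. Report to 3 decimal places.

0.920

Under orthogonal rotation h² = Σλ², so λ_Component 1² = h² − (0.0441) = 0.891 − 0.0441 = 0.8469.
|λ| = √0.8469 = 0.9203.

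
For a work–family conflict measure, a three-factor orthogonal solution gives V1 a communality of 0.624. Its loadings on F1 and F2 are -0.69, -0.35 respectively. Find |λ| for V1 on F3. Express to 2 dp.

Under orthogonal rotation h² = Σλ², so λ_F3² = h² − (0.5986) = 0.624 − 0.5986 = 0.0254.
|λ| = √0.0254 = 0.1594.

0.16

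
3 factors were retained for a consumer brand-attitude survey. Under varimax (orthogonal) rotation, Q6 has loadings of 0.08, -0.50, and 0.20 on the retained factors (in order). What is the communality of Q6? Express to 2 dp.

0.30

h² = 0.08² + (-0.50)² + 0.20² = 0.0064 + 0.2500 + 0.0400 = 0.2964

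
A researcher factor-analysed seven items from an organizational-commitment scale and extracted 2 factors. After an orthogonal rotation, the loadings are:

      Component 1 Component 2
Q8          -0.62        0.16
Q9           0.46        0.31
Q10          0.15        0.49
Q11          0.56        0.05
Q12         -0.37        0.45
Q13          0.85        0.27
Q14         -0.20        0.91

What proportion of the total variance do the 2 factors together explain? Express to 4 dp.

0.4713

SS loadings by factor: 1.8315, 1.4678; total = 3.2993.
Total variance with 7 standardized items is 7, so the solution explains 3.2993/7 = 0.4713.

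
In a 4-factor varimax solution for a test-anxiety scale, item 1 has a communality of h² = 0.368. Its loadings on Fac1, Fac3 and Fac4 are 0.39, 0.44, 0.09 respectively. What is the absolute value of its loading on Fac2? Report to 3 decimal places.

0.119

Under orthogonal rotation h² = Σλ², so λ_Fac2² = h² − (0.3538) = 0.368 − 0.3538 = 0.0142.
|λ| = √0.0142 = 0.1192.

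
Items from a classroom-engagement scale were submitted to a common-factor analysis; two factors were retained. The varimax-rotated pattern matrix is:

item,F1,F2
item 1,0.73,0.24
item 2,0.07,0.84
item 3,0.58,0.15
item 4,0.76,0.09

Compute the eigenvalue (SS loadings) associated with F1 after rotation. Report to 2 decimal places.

SS loadings for F1 = 0.73² + 0.07² + 0.58² + 0.76² = 0.5329 + 0.0049 + 0.3364 + 0.5776 = 1.4518

1.45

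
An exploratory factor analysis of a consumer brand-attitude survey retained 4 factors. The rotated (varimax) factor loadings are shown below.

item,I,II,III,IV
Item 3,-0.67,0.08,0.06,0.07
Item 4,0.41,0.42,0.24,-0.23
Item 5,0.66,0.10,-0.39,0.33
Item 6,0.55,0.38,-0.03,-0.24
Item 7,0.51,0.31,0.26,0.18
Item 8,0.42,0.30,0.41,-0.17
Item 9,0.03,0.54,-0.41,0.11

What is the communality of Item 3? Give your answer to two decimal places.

0.46

h² = (-0.67)² + 0.08² + 0.06² + 0.07² = 0.4489 + 0.0064 + 0.0036 + 0.0049 = 0.4638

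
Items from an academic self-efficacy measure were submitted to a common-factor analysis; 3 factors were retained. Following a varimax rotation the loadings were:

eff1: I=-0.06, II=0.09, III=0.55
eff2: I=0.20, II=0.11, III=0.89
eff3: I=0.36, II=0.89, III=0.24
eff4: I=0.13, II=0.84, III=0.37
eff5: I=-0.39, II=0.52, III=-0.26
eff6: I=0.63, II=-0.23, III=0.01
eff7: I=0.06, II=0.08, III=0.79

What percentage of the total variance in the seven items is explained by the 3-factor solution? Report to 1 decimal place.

Communalities: 0.3142, 0.8442, 0.9793, 0.8594, 0.4901, 0.4499, 0.6341; Σh² = 4.5712.
Total variance with 7 standardized items is 7, so the solution explains 4.5712/7 = 0.6530 = 65.30%.

65.3%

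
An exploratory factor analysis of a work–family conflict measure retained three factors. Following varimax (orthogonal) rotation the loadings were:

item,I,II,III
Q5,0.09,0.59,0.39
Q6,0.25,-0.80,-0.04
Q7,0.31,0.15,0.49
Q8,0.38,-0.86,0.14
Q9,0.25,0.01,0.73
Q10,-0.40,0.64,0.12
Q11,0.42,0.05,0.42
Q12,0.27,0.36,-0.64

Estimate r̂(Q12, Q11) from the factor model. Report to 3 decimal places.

-0.137

r̂ = Σ λ_i·λ_j across factors = (0.27)(0.42) + (0.36)(0.05) + (-0.64)(0.42)
  = +0.1134 +0.0180 -0.2688 = -0.1374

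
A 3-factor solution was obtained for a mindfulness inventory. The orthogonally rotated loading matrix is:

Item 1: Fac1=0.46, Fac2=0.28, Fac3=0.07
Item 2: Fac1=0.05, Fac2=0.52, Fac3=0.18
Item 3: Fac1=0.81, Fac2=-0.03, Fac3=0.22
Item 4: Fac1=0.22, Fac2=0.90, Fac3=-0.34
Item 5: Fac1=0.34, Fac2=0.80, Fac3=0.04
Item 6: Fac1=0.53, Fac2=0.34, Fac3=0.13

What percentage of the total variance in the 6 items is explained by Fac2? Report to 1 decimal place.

31.9%

SS loadings for Fac2 = 0.28² + 0.52² + (-0.03)² + 0.90² + 0.80² + 0.34² = 1.9153
With 6 standardized items, total variance = 6. Proportion = 1.9153/6 = 0.3192 → 31.92%.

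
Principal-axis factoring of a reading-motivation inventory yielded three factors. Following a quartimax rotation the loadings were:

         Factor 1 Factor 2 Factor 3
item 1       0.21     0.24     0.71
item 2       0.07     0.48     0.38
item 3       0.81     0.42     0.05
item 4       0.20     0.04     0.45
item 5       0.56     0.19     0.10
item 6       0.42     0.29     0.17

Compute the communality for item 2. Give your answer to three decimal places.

h² = 0.07² + 0.48² + 0.38² = 0.0049 + 0.2304 + 0.1444 = 0.3797

0.380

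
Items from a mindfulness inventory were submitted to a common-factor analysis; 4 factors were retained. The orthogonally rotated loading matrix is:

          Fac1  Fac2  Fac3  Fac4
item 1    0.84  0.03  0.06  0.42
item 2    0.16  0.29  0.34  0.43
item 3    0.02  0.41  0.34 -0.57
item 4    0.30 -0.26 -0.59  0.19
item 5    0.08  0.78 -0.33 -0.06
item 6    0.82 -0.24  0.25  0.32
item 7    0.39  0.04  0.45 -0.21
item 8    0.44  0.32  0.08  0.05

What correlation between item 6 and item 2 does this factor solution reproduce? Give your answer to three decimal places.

0.284

r̂ = Σ λ_i·λ_j across factors = (0.82)(0.16) + (-0.24)(0.29) + (0.25)(0.34) + (0.32)(0.43)
  = +0.1312 -0.0696 +0.0850 +0.1376 = 0.2842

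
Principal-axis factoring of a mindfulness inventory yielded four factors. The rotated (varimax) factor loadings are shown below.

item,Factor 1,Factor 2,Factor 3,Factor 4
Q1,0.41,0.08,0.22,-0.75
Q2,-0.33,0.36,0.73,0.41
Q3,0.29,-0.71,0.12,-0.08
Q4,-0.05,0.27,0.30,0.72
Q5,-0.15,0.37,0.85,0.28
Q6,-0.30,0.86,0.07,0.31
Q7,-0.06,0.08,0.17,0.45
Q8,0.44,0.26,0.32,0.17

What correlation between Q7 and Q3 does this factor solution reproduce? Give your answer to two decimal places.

r̂ = Σ λ_i·λ_j across factors = (-0.06)(0.29) + (0.08)(-0.71) + (0.17)(0.12) + (0.45)(-0.08)
  = -0.0174 -0.0568 +0.0204 -0.0360 = -0.0898

-0.09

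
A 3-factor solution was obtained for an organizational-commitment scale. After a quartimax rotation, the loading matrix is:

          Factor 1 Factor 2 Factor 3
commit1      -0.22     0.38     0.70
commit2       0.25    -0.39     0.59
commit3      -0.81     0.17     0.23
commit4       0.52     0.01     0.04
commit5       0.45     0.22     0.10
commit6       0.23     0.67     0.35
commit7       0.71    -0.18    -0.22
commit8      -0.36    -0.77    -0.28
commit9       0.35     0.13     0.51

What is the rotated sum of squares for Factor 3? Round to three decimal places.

1.412

SS loadings for Factor 3 = 0.70² + 0.59² + 0.23² + 0.04² + 0.10² + 0.35² + (-0.22)² + (-0.28)² + 0.51² = 0.4900 + 0.3481 + 0.0529 + 0.0016 + 0.0100 + 0.1225 + 0.0484 + 0.0784 + 0.2601 = 1.4120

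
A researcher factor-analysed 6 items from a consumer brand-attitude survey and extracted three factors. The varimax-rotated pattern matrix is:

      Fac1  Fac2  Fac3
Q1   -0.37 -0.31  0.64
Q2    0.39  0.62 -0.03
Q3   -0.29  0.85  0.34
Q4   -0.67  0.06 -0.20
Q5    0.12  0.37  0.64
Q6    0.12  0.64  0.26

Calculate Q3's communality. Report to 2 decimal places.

0.92

h² = (-0.29)² + 0.85² + 0.34² = 0.0841 + 0.7225 + 0.1156 = 0.9222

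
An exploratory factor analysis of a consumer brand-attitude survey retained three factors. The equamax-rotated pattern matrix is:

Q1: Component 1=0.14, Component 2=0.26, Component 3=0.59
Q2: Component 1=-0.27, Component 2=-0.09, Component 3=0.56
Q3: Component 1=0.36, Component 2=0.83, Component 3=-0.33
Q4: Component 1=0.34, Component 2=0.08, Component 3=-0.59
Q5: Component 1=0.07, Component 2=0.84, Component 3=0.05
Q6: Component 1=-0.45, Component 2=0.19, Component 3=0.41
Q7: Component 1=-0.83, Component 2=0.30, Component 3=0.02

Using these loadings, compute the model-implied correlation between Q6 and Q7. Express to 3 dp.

0.439

r̂ = Σ λ_i·λ_j across factors = (-0.45)(-0.83) + (0.19)(0.30) + (0.41)(0.02)
  = +0.3735 +0.0570 +0.0082 = 0.4387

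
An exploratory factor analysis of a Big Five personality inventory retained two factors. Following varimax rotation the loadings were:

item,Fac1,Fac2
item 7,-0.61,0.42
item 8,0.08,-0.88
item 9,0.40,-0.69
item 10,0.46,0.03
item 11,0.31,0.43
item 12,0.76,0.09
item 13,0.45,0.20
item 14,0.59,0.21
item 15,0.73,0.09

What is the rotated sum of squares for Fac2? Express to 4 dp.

1.7130

SS loadings for Fac2 = 0.42² + (-0.88)² + (-0.69)² + 0.03² + 0.43² + 0.09² + 0.20² + 0.21² + 0.09² = 0.1764 + 0.7744 + 0.4761 + 0.0009 + 0.1849 + 0.0081 + 0.0400 + 0.0441 + 0.0081 = 1.7130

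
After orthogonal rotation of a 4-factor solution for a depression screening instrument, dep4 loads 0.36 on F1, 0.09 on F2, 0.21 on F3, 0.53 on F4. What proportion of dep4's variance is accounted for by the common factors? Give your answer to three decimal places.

0.463

h² = 0.36² + 0.09² + 0.21² + 0.53² = 0.1296 + 0.0081 + 0.0441 + 0.2809 = 0.4627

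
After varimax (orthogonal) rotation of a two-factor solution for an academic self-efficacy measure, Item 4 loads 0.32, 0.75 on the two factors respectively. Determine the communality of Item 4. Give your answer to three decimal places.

h² = 0.32² + 0.75² = 0.1024 + 0.5625 = 0.6649

0.665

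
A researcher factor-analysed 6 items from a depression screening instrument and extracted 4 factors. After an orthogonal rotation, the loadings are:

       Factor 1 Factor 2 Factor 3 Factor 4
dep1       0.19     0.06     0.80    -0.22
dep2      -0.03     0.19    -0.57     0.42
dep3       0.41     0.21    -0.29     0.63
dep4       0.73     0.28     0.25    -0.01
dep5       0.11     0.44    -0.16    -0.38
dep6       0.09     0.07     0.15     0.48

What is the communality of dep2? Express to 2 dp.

0.54

h² = (-0.03)² + 0.19² + (-0.57)² + 0.42² = 0.0009 + 0.0361 + 0.3249 + 0.1764 = 0.5383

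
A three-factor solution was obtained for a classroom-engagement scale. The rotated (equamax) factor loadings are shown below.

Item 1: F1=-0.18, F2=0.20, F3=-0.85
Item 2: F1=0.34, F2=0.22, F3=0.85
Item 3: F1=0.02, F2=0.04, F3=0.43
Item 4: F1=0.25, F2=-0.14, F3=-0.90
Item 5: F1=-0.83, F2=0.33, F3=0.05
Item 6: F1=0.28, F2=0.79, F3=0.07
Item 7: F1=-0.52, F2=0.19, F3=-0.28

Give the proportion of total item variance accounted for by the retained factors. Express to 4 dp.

Communalities: 0.7949, 0.8865, 0.1869, 0.8921, 0.8003, 0.7074, 0.3849; Σh² = 4.6530.
Total variance with 7 standardized items is 7, so the solution explains 4.6530/7 = 0.6647.

0.6647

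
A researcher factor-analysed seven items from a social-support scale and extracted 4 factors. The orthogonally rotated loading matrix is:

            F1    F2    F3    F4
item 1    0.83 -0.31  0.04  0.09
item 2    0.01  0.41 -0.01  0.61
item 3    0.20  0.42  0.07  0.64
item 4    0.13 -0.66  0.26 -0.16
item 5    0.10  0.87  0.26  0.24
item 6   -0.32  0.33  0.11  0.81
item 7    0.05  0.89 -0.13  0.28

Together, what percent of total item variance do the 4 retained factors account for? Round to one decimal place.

Communalities: 0.7947, 0.5404, 0.6309, 0.5457, 0.8921, 0.8795, 0.8899; Σh² = 5.1732.
Total variance with 7 standardized items is 7, so the solution explains 5.1732/7 = 0.7390 = 73.90%.

73.9%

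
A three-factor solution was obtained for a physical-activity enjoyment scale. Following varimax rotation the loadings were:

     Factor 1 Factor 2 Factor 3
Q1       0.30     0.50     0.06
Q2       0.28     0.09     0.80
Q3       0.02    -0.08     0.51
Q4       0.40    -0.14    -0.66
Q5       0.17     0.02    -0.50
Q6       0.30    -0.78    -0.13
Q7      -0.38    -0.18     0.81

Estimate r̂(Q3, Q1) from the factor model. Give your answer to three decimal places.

r̂ = Σ λ_i·λ_j across factors = (0.02)(0.30) + (-0.08)(0.50) + (0.51)(0.06)
  = +0.0060 -0.0400 +0.0306 = -0.0034

-0.003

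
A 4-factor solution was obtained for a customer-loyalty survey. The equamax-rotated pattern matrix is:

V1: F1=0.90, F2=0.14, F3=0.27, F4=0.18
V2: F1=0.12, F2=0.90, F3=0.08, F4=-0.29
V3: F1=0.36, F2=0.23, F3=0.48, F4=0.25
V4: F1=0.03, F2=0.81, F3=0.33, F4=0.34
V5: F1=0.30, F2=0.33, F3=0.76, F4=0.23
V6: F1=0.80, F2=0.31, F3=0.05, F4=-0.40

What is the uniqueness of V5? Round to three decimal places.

0.171

h² = 0.30² + 0.33² + 0.76² + 0.23² = 0.0900 + 0.1089 + 0.5776 + 0.0529 = 0.8294
Uniqueness u² = 1 − h² = 1 − 0.8294 = 0.1706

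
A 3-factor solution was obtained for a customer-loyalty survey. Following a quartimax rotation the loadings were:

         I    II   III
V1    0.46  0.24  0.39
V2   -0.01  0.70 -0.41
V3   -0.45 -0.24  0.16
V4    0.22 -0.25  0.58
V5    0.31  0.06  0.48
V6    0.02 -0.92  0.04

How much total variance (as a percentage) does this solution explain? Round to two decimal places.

49.85%

SS loadings by factor: 0.5591, 1.5177, 0.9142; total = 2.9910.
Total variance with 6 standardized items is 6, so the solution explains 2.9910/6 = 0.4985 = 49.85%.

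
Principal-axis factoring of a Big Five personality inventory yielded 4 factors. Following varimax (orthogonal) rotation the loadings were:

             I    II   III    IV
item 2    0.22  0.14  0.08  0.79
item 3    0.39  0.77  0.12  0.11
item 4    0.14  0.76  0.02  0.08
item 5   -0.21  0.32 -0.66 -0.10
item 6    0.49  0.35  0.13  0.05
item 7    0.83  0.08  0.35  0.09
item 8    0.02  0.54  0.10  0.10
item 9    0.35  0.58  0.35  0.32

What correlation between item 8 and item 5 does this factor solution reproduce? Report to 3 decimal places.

0.093

r̂ = Σ λ_i·λ_j across factors = (0.02)(-0.21) + (0.54)(0.32) + (0.10)(-0.66) + (0.10)(-0.10)
  = -0.0042 +0.1728 -0.0660 -0.0100 = 0.0926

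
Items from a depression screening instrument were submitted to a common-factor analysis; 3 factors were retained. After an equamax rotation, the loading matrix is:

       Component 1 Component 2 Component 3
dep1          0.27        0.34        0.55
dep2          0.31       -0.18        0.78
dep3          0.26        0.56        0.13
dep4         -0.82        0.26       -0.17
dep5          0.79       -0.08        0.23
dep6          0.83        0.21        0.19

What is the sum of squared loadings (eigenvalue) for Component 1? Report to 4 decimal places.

SS loadings for Component 1 = 0.27² + 0.31² + 0.26² + (-0.82)² + 0.79² + 0.83² = 0.0729 + 0.0961 + 0.0676 + 0.6724 + 0.6241 + 0.6889 = 2.2220

2.2220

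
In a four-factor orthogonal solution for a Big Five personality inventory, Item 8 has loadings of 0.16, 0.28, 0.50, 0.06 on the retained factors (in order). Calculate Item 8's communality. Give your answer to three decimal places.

0.358

h² = 0.16² + 0.28² + 0.50² + 0.06² = 0.0256 + 0.0784 + 0.2500 + 0.0036 = 0.3576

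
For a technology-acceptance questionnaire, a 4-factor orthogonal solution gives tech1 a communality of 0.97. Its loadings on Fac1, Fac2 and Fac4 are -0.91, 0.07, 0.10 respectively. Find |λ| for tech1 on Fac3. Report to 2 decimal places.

Under orthogonal rotation h² = Σλ², so λ_Fac3² = h² − (0.8430) = 0.97 − 0.8430 = 0.1270.
|λ| = √0.1270 = 0.3564.

0.36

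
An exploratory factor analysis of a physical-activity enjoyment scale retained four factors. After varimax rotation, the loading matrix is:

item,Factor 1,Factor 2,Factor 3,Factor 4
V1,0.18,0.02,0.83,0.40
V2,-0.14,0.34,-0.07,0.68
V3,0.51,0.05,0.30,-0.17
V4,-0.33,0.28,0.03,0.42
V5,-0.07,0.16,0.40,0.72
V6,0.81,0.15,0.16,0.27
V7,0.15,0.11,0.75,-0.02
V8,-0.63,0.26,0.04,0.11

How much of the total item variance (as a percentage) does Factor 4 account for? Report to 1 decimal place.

SS loadings for Factor 4 = 0.40² + 0.68² + (-0.17)² + 0.42² + 0.72² + 0.27² + (-0.02)² + 0.11² = 1.4315
With 8 standardized items, total variance = 8. Proportion = 1.4315/8 = 0.1789 → 17.89%.

17.9%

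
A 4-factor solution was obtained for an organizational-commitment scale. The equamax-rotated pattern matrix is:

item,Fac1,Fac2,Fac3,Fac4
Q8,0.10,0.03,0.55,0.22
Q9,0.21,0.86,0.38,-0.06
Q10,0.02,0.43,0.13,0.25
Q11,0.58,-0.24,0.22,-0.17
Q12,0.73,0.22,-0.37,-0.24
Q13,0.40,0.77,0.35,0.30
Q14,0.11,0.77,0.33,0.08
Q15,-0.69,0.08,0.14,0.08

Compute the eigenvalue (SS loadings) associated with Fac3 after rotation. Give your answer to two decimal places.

SS loadings for Fac3 = 0.55² + 0.38² + 0.13² + 0.22² + (-0.37)² + 0.35² + 0.33² + 0.14² = 0.3025 + 0.1444 + 0.0169 + 0.0484 + 0.1369 + 0.1225 + 0.1089 + 0.0196 = 0.9001

0.90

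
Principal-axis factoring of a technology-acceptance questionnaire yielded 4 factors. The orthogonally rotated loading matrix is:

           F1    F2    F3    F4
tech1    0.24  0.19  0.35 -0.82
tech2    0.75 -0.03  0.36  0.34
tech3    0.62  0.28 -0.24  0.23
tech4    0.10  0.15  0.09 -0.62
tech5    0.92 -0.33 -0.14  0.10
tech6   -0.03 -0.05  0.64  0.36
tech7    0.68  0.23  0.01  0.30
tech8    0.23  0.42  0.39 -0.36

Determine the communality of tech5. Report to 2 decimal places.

h² = 0.92² + (-0.33)² + (-0.14)² + 0.10² = 0.8464 + 0.1089 + 0.0196 + 0.0100 = 0.9849

0.98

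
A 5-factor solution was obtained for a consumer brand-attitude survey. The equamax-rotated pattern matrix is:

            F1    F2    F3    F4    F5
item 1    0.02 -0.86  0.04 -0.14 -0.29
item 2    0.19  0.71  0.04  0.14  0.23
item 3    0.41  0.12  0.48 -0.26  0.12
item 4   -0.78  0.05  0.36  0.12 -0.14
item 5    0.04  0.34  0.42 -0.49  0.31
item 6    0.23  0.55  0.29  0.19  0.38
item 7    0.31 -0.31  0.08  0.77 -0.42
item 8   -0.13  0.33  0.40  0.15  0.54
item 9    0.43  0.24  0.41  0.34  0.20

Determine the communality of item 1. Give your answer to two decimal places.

0.85

h² = 0.02² + (-0.86)² + 0.04² + (-0.14)² + (-0.29)² = 0.0004 + 0.7396 + 0.0016 + 0.0196 + 0.0841 = 0.8453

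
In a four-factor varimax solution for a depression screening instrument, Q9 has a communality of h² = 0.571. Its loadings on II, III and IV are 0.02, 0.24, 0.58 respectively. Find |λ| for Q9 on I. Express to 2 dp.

Under orthogonal rotation h² = Σλ², so λ_I² = h² − (0.3944) = 0.571 − 0.3944 = 0.1766.
|λ| = √0.1766 = 0.4202.

0.42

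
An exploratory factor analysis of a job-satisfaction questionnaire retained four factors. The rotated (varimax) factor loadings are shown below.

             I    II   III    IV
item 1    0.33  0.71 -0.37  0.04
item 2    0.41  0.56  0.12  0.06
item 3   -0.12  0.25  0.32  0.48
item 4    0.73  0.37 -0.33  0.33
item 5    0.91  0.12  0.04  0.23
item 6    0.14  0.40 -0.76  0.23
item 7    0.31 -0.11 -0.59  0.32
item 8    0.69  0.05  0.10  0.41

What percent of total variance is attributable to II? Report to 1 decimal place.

15.1%

SS loadings for II = 0.71² + 0.56² + 0.25² + 0.37² + 0.12² + 0.40² + (-0.11)² + 0.05² = 1.2061
With 8 standardized items, total variance = 8. Proportion = 1.2061/8 = 0.1508 → 15.08%.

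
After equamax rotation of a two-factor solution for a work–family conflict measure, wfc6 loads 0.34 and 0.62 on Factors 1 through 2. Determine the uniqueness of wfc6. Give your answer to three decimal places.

0.500

h² = 0.34² + 0.62² = 0.1156 + 0.3844 = 0.5000
Uniqueness u² = 1 − h² = 1 − 0.5000 = 0.5000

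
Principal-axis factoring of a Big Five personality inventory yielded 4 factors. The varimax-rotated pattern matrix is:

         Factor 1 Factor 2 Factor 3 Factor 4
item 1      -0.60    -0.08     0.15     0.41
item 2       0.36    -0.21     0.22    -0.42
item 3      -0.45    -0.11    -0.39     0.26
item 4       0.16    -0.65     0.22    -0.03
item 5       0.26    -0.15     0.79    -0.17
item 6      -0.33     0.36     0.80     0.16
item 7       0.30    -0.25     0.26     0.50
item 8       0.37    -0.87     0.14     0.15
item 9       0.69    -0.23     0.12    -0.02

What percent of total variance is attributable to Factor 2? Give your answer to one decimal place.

SS loadings for Factor 2 = (-0.08)² + (-0.21)² + (-0.11)² + (-0.65)² + (-0.15)² + 0.36² + (-0.25)² + (-0.87)² + (-0.23)² = 1.5095
With 9 standardized items, total variance = 9. Proportion = 1.5095/9 = 0.1677 → 16.77%.

16.8%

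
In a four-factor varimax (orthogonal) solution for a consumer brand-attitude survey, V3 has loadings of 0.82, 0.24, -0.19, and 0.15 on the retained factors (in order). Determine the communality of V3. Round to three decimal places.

0.789

h² = 0.82² + 0.24² + (-0.19)² + 0.15² = 0.6724 + 0.0576 + 0.0361 + 0.0225 = 0.7886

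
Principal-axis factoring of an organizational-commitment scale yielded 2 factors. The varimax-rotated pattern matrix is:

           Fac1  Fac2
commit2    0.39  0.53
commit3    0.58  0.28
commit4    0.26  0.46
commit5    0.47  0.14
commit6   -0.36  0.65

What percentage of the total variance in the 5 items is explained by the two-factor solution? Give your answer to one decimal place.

SS loadings by factor: 0.9066, 1.0130; total = 1.9196.
Total variance with 5 standardized items is 5, so the solution explains 1.9196/5 = 0.3839 = 38.39%.

38.4%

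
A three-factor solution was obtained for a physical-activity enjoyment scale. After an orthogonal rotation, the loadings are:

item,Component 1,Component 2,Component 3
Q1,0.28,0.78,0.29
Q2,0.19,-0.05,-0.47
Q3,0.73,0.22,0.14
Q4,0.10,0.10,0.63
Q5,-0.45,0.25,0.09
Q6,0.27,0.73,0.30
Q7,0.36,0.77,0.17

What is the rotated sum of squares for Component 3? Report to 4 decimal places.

SS loadings for Component 3 = 0.29² + (-0.47)² + 0.14² + 0.63² + 0.09² + 0.30² + 0.17² = 0.0841 + 0.2209 + 0.0196 + 0.3969 + 0.0081 + 0.0900 + 0.0289 = 0.8485

0.8485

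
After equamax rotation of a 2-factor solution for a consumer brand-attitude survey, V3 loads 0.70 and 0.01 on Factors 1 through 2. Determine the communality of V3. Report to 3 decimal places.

0.490

h² = 0.70² + 0.01² = 0.4900 + 0.0001 = 0.4901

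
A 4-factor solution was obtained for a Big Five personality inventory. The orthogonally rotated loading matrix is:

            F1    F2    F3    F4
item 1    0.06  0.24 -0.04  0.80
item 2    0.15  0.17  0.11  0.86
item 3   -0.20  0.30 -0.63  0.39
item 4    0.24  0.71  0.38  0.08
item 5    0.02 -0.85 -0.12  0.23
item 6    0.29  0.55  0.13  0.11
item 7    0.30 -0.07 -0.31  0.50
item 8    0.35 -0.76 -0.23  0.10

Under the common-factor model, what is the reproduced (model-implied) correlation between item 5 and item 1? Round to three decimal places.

r̂ = Σ λ_i·λ_j across factors = (0.02)(0.06) + (-0.85)(0.24) + (-0.12)(-0.04) + (0.23)(0.80)
  = +0.0012 -0.2040 +0.0048 +0.1840 = -0.0140

-0.014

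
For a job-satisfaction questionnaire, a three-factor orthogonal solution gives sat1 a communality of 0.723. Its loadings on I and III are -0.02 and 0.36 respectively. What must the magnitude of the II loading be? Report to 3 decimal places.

Under orthogonal rotation h² = Σλ², so λ_II² = h² − (0.1300) = 0.723 − 0.1300 = 0.5930.
|λ| = √0.5930 = 0.7701.

0.770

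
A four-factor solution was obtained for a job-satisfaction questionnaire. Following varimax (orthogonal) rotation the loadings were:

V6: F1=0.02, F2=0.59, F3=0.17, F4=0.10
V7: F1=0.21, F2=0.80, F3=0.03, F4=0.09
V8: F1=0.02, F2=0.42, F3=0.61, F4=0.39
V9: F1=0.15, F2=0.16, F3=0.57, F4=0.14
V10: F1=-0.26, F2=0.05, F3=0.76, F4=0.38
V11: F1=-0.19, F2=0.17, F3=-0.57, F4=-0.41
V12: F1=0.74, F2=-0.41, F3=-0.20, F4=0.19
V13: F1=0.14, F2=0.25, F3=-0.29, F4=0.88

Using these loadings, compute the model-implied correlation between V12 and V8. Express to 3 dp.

-0.205

r̂ = Σ λ_i·λ_j across factors = (0.74)(0.02) + (-0.41)(0.42) + (-0.20)(0.61) + (0.19)(0.39)
  = +0.0148 -0.1722 -0.1220 +0.0741 = -0.2053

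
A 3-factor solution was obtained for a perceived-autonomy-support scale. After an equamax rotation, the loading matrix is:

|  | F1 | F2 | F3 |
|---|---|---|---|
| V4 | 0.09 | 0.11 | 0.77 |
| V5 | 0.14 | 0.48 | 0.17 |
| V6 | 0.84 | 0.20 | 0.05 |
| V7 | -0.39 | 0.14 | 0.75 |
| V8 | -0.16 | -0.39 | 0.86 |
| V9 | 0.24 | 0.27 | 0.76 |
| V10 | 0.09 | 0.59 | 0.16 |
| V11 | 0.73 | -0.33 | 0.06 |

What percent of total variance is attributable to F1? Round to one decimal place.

18.9%

SS loadings for F1 = 0.09² + 0.14² + 0.84² + (-0.39)² + (-0.16)² + 0.24² + 0.09² + 0.73² = 1.5096
With 8 standardized items, total variance = 8. Proportion = 1.5096/8 = 0.1887 → 18.87%.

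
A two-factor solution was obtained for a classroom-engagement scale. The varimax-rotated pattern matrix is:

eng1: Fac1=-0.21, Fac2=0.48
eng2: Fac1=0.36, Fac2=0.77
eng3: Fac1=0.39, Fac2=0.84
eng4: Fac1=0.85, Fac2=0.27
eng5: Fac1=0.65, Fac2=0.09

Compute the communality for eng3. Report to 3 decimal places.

0.858

h² = 0.39² + 0.84² = 0.1521 + 0.7056 = 0.8577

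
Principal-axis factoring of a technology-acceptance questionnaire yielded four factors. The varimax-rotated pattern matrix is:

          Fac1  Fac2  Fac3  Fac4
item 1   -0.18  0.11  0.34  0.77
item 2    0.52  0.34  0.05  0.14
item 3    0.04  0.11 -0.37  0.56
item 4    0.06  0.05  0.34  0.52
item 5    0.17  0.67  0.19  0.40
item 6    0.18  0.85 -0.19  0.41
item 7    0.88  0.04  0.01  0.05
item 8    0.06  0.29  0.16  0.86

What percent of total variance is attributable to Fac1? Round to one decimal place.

14.3%

SS loadings for Fac1 = (-0.18)² + 0.52² + 0.04² + 0.06² + 0.17² + 0.18² + 0.88² + 0.06² = 1.1473
With 8 standardized items, total variance = 8. Proportion = 1.1473/8 = 0.1434 → 14.34%.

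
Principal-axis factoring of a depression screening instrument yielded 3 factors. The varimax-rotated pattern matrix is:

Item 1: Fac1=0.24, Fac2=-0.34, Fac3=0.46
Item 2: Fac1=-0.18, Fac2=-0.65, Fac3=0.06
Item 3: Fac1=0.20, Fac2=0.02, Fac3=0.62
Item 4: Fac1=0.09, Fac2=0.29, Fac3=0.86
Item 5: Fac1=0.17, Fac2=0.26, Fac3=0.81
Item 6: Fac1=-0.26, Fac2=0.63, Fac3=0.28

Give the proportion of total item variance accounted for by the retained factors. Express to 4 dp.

Communalities: 0.3848, 0.4585, 0.4248, 0.8318, 0.7526, 0.5429; Σh² = 3.3954.
Total variance with 6 standardized items is 6, so the solution explains 3.3954/6 = 0.5659.

0.5659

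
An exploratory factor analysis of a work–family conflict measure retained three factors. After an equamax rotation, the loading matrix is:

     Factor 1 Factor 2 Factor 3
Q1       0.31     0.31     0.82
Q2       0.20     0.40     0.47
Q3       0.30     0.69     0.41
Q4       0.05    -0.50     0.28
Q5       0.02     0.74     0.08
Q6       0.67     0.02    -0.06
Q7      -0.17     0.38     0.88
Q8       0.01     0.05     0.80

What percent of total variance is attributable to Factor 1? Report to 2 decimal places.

SS loadings for Factor 1 = 0.31² + 0.20² + 0.30² + 0.05² + 0.02² + 0.67² + (-0.17)² + 0.01² = 0.7069
With 8 standardized items, total variance = 8. Proportion = 0.7069/8 = 0.0884 → 8.84%.

8.84%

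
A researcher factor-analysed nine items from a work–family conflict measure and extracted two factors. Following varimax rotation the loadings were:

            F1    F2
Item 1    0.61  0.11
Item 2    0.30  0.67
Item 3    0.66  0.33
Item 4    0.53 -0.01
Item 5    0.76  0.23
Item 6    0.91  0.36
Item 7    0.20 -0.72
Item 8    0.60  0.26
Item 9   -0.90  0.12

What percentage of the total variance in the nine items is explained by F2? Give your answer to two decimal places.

SS loadings for F2 = 0.11² + 0.67² + 0.33² + (-0.01)² + 0.23² + 0.36² + (-0.72)² + 0.26² + 0.12² = 1.3529
With 9 standardized items, total variance = 9. Proportion = 1.3529/9 = 0.1503 → 15.03%.

15.03%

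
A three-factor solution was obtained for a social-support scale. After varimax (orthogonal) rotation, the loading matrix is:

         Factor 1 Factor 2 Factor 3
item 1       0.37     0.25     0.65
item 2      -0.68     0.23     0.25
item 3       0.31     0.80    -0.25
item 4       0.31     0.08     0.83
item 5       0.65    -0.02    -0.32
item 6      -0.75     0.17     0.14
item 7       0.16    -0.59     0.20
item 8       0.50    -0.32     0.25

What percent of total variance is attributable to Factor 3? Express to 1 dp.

SS loadings for Factor 3 = 0.65² + 0.25² + (-0.25)² + 0.83² + (-0.32)² + 0.14² + 0.20² + 0.25² = 1.4609
With 8 standardized items, total variance = 8. Proportion = 1.4609/8 = 0.1826 → 18.26%.

18.3%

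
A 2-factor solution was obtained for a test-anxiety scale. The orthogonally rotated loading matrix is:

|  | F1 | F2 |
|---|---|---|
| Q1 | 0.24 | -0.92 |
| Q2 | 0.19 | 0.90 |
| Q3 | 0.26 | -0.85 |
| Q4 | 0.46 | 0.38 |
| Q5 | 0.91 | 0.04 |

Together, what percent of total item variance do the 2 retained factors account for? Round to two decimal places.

74.52%

SS loadings by factor: 1.2010, 2.5249; total = 3.7259.
Total variance with 5 standardized items is 5, so the solution explains 3.7259/5 = 0.7452 = 74.52%.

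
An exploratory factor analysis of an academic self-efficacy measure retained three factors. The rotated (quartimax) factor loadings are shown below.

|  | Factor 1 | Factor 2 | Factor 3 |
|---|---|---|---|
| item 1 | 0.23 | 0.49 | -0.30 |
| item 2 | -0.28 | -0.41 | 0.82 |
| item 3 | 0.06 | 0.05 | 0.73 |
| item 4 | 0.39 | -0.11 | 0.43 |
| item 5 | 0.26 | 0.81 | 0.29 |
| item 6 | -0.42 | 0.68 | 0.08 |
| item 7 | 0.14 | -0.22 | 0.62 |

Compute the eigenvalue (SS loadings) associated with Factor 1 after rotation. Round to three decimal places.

SS loadings for Factor 1 = 0.23² + (-0.28)² + 0.06² + 0.39² + 0.26² + (-0.42)² + 0.14² = 0.0529 + 0.0784 + 0.0036 + 0.1521 + 0.0676 + 0.1764 + 0.0196 = 0.5506

0.551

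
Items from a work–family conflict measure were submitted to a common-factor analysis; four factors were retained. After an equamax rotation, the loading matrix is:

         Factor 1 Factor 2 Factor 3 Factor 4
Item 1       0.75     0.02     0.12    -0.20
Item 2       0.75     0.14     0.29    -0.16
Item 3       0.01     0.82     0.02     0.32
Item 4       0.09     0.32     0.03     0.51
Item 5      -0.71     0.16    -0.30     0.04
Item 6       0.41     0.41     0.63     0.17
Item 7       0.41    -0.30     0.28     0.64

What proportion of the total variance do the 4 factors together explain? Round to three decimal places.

SS loadings by factor: 1.9735, 1.0785, 0.6651, 0.8682; total = 4.5853.
Total variance with 7 standardized items is 7, so the solution explains 4.5853/7 = 0.6550.

0.655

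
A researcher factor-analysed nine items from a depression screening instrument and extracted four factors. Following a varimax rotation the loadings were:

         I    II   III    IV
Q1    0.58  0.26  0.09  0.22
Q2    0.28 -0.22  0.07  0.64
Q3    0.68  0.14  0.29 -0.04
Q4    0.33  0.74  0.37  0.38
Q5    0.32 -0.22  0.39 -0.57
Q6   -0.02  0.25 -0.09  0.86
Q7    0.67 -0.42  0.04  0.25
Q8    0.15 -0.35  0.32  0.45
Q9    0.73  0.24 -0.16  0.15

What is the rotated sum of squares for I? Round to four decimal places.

2.0932

SS loadings for I = 0.58² + 0.28² + 0.68² + 0.33² + 0.32² + (-0.02)² + 0.67² + 0.15² + 0.73² = 0.3364 + 0.0784 + 0.4624 + 0.1089 + 0.1024 + 0.0004 + 0.4489 + 0.0225 + 0.5329 = 2.0932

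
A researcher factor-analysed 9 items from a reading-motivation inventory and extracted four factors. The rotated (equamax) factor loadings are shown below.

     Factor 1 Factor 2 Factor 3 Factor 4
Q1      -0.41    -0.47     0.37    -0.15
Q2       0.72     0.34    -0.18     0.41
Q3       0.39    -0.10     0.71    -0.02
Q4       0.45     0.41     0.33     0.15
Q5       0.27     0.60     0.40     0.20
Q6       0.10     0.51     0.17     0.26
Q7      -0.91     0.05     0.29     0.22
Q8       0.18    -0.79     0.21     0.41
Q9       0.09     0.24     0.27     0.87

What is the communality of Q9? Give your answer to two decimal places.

0.90

h² = 0.09² + 0.24² + 0.27² + 0.87² = 0.0081 + 0.0576 + 0.0729 + 0.7569 = 0.8955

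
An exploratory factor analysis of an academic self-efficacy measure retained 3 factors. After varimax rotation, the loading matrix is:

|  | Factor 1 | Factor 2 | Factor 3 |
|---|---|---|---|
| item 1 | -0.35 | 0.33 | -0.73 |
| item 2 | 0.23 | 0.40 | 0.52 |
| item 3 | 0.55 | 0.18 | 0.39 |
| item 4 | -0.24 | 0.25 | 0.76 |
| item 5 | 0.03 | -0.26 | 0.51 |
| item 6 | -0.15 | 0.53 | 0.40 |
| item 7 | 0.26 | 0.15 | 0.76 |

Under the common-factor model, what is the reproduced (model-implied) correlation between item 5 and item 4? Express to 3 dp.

r̂ = Σ λ_i·λ_j across factors = (0.03)(-0.24) + (-0.26)(0.25) + (0.51)(0.76)
  = -0.0072 -0.0650 +0.3876 = 0.3154

0.315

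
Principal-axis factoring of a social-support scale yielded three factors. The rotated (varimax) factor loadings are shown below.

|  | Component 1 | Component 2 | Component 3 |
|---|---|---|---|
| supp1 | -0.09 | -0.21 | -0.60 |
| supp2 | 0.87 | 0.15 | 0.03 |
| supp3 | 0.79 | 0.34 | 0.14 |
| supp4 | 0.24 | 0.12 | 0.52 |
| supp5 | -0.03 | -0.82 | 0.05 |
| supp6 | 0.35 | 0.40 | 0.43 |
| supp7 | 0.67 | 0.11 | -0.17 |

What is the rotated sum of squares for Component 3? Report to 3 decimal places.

0.867

SS loadings for Component 3 = (-0.60)² + 0.03² + 0.14² + 0.52² + 0.05² + 0.43² + (-0.17)² = 0.3600 + 0.0009 + 0.0196 + 0.2704 + 0.0025 + 0.1849 + 0.0289 = 0.8672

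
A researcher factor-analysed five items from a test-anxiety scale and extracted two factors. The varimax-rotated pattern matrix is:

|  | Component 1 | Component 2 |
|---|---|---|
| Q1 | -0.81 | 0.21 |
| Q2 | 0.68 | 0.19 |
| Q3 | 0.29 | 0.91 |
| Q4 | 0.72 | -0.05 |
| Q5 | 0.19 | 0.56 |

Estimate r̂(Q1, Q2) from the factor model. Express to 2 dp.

r̂ = Σ λ_i·λ_j across factors = (-0.81)(0.68) + (0.21)(0.19)
  = -0.5508 +0.0399 = -0.5109

-0.51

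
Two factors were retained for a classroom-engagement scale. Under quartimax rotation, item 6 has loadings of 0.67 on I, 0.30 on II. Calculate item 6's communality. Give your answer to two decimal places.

0.54

h² = 0.67² + 0.30² = 0.4489 + 0.0900 = 0.5389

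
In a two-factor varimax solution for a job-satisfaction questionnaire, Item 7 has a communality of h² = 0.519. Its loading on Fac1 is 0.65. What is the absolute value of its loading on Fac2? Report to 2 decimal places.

Under orthogonal rotation h² = Σλ², so λ_Fac2² = h² − (0.4225) = 0.519 − 0.4225 = 0.0965.
|λ| = √0.0965 = 0.3106.

0.31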